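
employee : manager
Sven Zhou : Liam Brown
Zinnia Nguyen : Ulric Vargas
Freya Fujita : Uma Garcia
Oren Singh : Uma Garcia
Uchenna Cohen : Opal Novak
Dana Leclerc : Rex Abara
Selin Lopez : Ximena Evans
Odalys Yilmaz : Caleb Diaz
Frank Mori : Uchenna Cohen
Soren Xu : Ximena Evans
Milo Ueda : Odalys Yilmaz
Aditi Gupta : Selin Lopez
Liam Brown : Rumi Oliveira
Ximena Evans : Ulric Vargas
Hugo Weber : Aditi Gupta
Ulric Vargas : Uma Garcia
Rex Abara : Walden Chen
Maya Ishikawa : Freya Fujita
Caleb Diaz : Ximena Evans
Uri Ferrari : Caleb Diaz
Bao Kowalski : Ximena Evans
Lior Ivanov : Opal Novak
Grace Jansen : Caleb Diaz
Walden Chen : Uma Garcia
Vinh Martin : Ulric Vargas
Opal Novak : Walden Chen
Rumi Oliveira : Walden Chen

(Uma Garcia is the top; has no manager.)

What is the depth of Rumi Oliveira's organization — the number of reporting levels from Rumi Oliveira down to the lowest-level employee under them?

The longest chain under Rumi Oliveira runs Rumi Oliveira → Liam Brown → Sven Zhou, which is 2 levels below Rumi Oliveira.

2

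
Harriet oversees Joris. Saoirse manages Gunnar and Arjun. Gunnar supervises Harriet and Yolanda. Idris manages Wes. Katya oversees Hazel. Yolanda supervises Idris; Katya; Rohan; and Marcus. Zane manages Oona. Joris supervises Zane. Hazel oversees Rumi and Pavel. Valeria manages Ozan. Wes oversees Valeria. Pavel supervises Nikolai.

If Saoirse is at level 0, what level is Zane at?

Chain from Zane up to Saoirse: Zane → Joris → Harriet → Gunnar → Saoirse. That is 4 steps up, so Zane is 4 levels below Saoirse.

4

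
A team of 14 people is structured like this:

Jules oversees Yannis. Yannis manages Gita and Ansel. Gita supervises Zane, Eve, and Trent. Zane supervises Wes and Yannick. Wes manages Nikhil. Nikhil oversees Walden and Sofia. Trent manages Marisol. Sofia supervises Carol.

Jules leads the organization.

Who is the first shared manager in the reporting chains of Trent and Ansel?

Trent's chain of managers is Gita, Yannis, Jules. Ansel's chain of managers is Yannis, Jules. The first manager that appears in both chains is Yannis.

Yannis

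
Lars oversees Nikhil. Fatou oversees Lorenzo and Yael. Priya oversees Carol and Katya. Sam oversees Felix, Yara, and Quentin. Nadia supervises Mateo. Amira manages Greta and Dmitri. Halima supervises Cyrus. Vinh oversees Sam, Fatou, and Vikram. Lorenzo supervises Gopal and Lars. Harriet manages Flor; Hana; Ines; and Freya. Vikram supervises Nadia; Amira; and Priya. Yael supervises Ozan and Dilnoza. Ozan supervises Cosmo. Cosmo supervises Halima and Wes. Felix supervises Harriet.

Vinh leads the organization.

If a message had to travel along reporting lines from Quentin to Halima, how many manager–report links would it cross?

Quentin is 2 levels below Vinh, and Halima is 5 levels below Vinh (their lowest common manager). The shortest path runs up from Quentin to Vinh and back down to Halima: 2 + 5 = 7 links.

7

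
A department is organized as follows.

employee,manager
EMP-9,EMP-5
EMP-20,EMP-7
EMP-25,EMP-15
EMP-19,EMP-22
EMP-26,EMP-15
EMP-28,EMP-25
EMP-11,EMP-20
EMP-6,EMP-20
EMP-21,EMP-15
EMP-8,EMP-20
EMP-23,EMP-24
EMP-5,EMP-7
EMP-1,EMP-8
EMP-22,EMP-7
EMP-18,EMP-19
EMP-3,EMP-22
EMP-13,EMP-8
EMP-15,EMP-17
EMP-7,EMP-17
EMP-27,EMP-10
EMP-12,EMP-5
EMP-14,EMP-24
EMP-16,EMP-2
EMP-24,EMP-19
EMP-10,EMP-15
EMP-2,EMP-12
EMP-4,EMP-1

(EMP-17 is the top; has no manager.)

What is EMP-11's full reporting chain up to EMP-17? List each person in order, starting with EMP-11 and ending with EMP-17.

EMP-11 -> EMP-20 -> EMP-7 -> EMP-17

EMP-11 reports to EMP-20. EMP-20 reports to EMP-7. EMP-7 reports to EMP-17. EMP-17 is at the top.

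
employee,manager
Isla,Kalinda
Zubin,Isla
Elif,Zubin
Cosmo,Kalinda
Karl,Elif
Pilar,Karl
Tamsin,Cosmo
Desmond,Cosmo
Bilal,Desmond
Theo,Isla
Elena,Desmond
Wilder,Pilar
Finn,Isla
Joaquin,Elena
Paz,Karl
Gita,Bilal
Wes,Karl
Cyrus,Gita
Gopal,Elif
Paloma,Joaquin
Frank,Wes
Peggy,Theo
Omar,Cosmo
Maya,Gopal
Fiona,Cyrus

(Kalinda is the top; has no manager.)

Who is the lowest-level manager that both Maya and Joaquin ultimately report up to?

Kalinda

Maya's chain of managers is Gopal, Elif, Zubin, Isla, Kalinda. Joaquin's chain of managers is Elena, Desmond, Cosmo, Kalinda. The first manager that appears in both chains is Kalinda.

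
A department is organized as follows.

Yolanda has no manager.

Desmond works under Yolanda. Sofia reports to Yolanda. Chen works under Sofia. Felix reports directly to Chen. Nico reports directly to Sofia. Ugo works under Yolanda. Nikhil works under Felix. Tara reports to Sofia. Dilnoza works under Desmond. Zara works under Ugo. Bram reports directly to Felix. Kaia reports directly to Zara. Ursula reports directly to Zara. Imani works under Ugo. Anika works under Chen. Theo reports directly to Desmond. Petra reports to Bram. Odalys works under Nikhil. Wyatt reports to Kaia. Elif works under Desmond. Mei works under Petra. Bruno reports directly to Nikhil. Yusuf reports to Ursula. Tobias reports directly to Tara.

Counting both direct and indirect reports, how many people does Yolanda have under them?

24

Yolanda directly manages Desmond, Sofia, Ugo. Under Desmond: Elif, Theo, Dilnoza (3). Under Sofia: Tara, Tobias, Nico, Chen, Anika, Felix, Bram, Petra, Mei, Nikhil, Bruno, Odalys (12). Under Ugo: Imani, Zara, Ursula, Yusuf, Kaia, Wyatt (6). So Yolanda's organization is 3 direct reports plus everyone under them: 4 + 13 + 7 = 24.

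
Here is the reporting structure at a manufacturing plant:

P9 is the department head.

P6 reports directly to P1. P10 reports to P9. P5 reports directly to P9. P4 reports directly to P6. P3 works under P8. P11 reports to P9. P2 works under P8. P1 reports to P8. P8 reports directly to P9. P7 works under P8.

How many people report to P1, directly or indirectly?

P1 directly manages P6. Under P6: P4 (1). That's 2 in total.

2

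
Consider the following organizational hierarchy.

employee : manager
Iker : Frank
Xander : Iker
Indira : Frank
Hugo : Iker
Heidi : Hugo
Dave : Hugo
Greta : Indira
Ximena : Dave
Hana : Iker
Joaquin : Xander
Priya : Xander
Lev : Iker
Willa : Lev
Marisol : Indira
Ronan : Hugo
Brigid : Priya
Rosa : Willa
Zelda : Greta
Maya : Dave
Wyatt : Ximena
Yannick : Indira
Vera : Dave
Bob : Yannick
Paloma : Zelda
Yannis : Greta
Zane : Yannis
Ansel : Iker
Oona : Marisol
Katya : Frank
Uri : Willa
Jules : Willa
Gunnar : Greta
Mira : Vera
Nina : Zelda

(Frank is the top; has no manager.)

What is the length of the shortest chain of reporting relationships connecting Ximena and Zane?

Ximena is 4 levels below Frank, and Zane is 4 levels below Frank (their lowest common manager). The shortest path runs up from Ximena to Frank and back down to Zane: 4 + 4 = 8 links.

8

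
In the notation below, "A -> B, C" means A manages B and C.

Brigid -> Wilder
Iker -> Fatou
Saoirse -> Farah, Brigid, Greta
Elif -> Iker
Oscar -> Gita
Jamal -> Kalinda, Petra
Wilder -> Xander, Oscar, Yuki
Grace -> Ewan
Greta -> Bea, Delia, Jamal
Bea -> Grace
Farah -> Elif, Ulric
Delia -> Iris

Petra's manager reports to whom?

Greta

Petra reports to Jamal, and Jamal reports to Greta. So Petra's skip-level manager is Greta.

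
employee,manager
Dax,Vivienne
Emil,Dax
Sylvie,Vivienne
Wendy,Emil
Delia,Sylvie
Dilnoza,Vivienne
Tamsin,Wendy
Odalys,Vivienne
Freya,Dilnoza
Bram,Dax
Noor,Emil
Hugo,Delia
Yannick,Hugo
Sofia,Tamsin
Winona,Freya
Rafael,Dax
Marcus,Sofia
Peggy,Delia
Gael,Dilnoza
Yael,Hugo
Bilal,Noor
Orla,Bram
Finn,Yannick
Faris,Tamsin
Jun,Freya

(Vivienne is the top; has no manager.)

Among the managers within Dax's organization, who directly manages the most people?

Direct-report counts within Dax's organization: Dax has 3; Bram has 1; Emil has 2; Noor has 1; Wendy has 1; Tamsin has 2; Sofia has 1. The largest is 3, held by Dax.

Dax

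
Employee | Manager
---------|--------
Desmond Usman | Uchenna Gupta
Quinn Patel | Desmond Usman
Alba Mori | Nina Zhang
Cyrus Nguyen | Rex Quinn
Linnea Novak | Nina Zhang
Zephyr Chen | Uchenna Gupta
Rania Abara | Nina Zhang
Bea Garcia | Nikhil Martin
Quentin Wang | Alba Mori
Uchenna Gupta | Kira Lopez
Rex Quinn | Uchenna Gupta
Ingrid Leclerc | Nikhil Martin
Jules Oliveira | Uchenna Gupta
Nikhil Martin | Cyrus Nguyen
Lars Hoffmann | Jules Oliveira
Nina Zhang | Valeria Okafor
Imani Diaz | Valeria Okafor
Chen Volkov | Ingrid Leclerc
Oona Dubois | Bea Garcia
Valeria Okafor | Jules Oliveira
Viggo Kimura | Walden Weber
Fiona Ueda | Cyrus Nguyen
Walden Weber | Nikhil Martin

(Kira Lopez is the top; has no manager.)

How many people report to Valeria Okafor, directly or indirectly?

Valeria Okafor directly manages Nina Zhang, Imani Diaz. Under Nina Zhang: Rania Abara, Linnea Novak, Alba Mori, Quentin Wang (4). Imani Diaz has no reports. So Valeria Okafor's organization is 2 direct reports plus everyone under them: 5 + 1 = 6.

6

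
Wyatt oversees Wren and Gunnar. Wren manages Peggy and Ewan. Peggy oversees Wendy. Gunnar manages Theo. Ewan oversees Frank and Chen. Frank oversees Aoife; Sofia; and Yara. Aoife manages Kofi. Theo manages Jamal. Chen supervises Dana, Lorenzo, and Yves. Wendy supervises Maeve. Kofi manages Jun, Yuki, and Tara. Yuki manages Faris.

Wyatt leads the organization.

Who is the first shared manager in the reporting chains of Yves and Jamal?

Yves's chain of managers is Chen, Ewan, Wren, Wyatt. Jamal's chain of managers is Theo, Gunnar, Wyatt. The first manager that appears in both chains is Wyatt.

Wyatt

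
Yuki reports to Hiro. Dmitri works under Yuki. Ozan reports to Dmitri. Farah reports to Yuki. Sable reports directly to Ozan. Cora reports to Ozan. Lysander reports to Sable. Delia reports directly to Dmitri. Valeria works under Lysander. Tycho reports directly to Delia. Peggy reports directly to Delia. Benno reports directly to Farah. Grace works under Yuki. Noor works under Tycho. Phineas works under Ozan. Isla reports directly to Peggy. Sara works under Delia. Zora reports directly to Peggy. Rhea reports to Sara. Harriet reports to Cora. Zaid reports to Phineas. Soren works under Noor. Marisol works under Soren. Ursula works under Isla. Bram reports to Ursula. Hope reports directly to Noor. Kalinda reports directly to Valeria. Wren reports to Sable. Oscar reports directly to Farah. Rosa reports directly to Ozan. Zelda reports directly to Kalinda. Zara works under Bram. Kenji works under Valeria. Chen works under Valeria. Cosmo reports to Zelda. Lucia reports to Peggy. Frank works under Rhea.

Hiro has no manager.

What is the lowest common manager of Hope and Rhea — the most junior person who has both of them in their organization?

Hope's chain of managers is Noor, Tycho, Delia, Dmitri, Yuki, Hiro. Rhea's chain of managers is Sara, Delia, Dmitri, Yuki, Hiro. The first manager that appears in both chains is Delia.

Delia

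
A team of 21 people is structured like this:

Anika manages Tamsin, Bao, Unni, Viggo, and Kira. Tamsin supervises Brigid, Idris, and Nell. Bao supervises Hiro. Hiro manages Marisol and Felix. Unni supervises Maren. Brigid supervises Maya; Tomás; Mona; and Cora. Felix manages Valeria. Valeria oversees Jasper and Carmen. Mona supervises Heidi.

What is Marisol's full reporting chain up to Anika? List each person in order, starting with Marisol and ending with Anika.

Marisol reports to Hiro. Hiro reports to Bao. Bao reports to Anika. Anika is at the top.

Marisol -> Hiro -> Bao -> Anika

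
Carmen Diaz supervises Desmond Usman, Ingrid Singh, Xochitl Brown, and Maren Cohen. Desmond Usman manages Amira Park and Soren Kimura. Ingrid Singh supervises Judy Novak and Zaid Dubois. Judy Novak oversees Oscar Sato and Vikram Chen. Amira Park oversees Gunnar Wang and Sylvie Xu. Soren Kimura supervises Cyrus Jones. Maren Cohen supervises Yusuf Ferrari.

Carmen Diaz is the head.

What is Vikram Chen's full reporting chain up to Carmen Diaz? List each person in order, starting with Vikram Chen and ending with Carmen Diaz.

Vikram Chen reports to Judy Novak. Judy Novak reports to Ingrid Singh. Ingrid Singh reports to Carmen Diaz. Carmen Diaz is at the top.

Vikram Chen -> Judy Novak -> Ingrid Singh -> Carmen Diaz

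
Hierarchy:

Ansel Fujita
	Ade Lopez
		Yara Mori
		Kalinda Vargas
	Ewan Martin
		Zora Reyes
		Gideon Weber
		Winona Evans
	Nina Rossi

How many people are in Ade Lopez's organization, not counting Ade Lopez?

2

Ade Lopez directly manages Yara Mori, Kalinda Vargas. Yara Mori has no reports. Kalinda Vargas has no reports. So Ade Lopez's organization is 2 direct reports plus everyone under them: 1 + 1 = 2.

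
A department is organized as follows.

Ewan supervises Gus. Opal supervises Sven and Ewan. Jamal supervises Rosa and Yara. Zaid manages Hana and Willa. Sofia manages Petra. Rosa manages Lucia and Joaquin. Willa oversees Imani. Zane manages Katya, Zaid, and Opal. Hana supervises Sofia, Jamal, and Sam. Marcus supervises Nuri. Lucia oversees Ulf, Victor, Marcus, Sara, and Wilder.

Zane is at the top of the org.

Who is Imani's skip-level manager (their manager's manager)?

Imani reports to Willa, and Willa reports to Zaid. So Imani's skip-level manager is Zaid.

Zaid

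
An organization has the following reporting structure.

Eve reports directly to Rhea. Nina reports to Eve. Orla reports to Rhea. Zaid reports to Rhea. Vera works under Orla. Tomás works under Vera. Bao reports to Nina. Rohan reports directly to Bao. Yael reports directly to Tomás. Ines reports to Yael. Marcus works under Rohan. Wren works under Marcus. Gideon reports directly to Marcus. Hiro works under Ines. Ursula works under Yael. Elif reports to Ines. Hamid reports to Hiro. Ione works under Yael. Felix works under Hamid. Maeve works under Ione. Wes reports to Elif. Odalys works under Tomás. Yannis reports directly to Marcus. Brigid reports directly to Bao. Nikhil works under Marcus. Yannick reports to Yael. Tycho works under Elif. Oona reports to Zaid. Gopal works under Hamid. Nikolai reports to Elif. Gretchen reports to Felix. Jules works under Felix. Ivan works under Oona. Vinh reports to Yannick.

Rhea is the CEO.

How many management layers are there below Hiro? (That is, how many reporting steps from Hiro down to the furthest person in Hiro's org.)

3

The longest chain under Hiro runs Hiro → Hamid → Felix → Jules, which is 3 levels below Hiro.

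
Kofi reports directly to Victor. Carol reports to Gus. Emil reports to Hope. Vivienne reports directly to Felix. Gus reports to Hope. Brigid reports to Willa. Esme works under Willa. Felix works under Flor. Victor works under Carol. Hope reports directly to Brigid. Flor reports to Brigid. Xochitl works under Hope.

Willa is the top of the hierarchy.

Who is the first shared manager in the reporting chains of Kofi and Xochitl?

Hope

Kofi's chain of managers is Victor, Carol, Gus, Hope, Brigid, Willa. Xochitl's chain of managers is Hope, Brigid, Willa. The first manager that appears in both chains is Hope.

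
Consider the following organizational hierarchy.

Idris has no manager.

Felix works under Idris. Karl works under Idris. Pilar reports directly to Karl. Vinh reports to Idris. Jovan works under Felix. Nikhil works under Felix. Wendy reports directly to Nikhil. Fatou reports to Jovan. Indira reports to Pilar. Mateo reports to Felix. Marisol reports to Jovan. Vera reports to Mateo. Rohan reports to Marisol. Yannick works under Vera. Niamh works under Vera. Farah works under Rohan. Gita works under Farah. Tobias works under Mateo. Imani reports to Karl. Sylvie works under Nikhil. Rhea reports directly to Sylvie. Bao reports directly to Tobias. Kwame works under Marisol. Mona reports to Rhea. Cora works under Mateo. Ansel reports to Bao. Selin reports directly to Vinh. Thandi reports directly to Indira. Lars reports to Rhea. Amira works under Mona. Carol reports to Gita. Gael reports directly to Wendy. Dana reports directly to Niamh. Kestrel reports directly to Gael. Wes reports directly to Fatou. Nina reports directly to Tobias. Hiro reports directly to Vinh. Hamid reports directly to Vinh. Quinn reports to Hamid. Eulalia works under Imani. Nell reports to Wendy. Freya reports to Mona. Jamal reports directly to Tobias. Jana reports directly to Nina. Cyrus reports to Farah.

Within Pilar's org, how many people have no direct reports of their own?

1

The only person in Pilar's organization with no one reporting to them is Thandi. That is 1.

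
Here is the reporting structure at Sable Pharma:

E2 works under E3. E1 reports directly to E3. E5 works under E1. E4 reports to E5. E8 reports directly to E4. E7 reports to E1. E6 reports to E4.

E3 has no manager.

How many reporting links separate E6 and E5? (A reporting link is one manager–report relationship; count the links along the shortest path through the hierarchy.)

E6 is in E5's organization: the chain from E6 up to E5 is E6 → E4 → E5, which is 2 links.

2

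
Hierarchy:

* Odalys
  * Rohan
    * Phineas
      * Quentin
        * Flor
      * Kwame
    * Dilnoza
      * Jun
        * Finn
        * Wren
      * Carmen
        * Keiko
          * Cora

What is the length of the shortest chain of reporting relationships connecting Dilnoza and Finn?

Finn is in Dilnoza's organization: the chain from Finn up to Dilnoza is Finn → Jun → Dilnoza, which is 2 links.

2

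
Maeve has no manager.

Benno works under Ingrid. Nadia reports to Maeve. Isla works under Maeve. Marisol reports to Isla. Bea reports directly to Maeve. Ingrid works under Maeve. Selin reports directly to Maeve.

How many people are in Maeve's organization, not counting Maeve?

7

Maeve directly manages Isla, Bea, Ingrid, Nadia, Selin. Under Isla: Marisol (1). Bea has no reports. Under Ingrid: Benno (1). Nadia has no reports. Selin has no reports. So Maeve's organization is 5 direct reports plus everyone under them: 2 + 1 + 2 + 1 + 1 = 7.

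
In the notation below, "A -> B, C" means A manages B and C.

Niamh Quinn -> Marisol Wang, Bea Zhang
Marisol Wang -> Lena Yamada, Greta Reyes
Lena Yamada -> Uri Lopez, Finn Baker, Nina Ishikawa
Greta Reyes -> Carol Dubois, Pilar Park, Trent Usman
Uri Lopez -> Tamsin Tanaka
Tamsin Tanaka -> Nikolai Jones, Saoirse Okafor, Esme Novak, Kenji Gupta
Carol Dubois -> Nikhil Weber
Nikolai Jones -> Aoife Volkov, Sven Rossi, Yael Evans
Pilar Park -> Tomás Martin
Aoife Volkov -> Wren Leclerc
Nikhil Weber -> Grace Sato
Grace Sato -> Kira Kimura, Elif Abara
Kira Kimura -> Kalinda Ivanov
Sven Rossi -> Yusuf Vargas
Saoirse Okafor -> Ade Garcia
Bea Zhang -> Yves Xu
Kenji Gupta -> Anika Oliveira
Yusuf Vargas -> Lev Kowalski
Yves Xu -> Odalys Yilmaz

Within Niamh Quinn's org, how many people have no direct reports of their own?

The people in Niamh Quinn's organization with no one reporting to them are Odalys Yilmaz, Trent Usman, Tomás Martin, Elif Abara, Kalinda Ivanov, Nina Ishikawa, Finn Baker, Anika Oliveira, Esme Novak, Ade Garcia, Yael Evans, Lev Kowalski, Wren Leclerc. That is 13.

13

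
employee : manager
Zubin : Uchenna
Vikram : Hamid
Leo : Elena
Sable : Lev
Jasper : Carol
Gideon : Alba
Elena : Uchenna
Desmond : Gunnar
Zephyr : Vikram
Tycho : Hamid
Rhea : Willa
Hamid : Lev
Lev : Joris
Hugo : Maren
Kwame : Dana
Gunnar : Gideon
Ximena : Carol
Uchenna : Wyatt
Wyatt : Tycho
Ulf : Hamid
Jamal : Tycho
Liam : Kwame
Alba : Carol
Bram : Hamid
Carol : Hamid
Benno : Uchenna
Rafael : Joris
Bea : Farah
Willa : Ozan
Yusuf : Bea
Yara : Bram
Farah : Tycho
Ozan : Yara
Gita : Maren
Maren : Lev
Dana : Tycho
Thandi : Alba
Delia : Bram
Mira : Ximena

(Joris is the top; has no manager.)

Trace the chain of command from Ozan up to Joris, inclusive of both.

Ozan reports to Yara. Yara reports to Bram. Bram reports to Hamid. Hamid reports to Lev. Lev reports to Joris. Joris is at the top.

Ozan -> Yara -> Bram -> Hamid -> Lev -> Joris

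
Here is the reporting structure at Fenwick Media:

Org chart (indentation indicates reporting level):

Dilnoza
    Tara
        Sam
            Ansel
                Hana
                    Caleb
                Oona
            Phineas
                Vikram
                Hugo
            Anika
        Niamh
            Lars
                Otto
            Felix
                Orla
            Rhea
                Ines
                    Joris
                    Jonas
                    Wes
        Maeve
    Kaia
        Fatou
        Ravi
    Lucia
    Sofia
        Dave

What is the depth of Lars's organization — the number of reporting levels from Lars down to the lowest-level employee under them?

The longest chain under Lars runs Lars → Otto, which is 1 level below Lars.

1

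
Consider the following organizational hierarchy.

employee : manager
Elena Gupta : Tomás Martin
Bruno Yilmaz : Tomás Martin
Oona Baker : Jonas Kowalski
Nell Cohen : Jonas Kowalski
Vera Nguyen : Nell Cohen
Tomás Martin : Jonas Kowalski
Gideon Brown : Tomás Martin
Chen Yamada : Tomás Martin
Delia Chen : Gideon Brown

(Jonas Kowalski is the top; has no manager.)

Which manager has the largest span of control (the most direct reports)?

Direct-report counts: Jonas Kowalski has 3; Nell Cohen has 1; Tomás Martin has 4; Gideon Brown has 1. The largest is 4, held by Tomás Martin.

Tomás Martin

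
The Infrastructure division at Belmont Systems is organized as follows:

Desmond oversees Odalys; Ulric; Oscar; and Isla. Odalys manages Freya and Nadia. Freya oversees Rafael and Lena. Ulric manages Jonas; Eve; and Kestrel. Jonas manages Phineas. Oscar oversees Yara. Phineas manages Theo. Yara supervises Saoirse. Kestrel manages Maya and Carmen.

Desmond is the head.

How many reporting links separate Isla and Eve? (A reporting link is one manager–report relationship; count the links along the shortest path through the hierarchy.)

Isla is 1 level below Desmond, and Eve is 2 levels below Desmond (their lowest common manager). The shortest path runs up from Isla to Desmond and back down to Eve: 1 + 2 = 3 links.

3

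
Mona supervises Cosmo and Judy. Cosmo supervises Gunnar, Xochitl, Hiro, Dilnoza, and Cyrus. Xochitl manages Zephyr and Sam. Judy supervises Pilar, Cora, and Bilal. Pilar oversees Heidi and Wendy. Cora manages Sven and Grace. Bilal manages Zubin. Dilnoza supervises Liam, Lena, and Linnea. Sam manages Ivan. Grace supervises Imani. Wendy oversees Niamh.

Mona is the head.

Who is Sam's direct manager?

Xochitl

Sam reports directly to Xochitl.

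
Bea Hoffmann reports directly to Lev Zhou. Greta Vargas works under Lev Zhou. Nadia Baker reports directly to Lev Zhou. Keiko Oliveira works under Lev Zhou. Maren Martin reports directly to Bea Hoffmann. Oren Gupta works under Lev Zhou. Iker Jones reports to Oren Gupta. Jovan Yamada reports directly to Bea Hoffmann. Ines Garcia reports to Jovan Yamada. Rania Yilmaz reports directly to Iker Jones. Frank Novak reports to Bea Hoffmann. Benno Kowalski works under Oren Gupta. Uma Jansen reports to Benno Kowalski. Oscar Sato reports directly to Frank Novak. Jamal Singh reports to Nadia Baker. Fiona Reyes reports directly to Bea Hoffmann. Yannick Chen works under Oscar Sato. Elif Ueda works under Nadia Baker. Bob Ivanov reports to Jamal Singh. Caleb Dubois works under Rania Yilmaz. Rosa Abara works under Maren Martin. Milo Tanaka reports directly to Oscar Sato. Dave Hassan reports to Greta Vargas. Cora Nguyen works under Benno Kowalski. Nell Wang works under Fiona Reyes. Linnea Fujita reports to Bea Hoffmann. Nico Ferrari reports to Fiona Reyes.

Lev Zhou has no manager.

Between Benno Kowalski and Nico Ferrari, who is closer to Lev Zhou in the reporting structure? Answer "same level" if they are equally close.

Benno Kowalski

Benno Kowalski is 2 levels below Lev Zhou; Nico Ferrari is 3. Benno Kowalski is higher.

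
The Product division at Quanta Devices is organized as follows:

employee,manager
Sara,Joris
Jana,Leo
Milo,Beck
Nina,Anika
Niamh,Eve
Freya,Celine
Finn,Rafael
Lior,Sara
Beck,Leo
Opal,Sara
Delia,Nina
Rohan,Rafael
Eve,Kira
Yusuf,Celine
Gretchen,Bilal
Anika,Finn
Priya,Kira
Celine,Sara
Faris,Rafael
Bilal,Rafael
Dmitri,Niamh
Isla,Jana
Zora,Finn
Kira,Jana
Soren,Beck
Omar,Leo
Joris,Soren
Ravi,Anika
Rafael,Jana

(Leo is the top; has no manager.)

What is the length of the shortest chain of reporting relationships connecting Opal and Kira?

7

Opal is 5 levels below Leo, and Kira is 2 levels below Leo (their lowest common manager). The shortest path runs up from Opal to Leo and back down to Kira: 5 + 2 = 7 links.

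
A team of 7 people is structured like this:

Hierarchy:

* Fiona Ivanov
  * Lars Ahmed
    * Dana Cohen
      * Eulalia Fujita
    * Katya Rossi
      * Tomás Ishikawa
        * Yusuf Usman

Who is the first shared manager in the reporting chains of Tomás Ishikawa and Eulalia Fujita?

Tomás Ishikawa's chain of managers is Katya Rossi, Lars Ahmed, Fiona Ivanov. Eulalia Fujita's chain of managers is Dana Cohen, Lars Ahmed, Fiona Ivanov. The first manager that appears in both chains is Lars Ahmed.

Lars Ahmed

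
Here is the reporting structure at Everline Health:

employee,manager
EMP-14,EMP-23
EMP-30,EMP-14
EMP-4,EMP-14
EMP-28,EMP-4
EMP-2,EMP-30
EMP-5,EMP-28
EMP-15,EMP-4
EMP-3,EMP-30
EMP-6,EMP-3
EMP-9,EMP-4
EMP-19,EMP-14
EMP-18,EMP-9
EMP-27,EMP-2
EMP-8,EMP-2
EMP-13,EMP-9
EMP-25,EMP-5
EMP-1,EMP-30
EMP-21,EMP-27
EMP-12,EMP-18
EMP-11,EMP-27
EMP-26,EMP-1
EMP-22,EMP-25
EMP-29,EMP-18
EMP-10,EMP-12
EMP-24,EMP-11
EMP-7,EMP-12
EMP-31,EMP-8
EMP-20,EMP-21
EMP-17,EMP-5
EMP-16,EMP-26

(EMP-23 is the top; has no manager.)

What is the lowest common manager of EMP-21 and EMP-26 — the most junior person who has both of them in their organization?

EMP-30

EMP-21's chain of managers is EMP-27, EMP-2, EMP-30, EMP-14, EMP-23. EMP-26's chain of managers is EMP-1, EMP-30, EMP-14, EMP-23. The first manager that appears in both chains is EMP-30.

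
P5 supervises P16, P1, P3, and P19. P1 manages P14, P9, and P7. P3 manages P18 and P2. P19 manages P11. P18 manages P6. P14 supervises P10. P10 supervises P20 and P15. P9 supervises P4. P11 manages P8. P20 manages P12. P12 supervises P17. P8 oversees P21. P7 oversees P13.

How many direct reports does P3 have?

P3 directly manages P18, P2. That is 2 direct reports.

2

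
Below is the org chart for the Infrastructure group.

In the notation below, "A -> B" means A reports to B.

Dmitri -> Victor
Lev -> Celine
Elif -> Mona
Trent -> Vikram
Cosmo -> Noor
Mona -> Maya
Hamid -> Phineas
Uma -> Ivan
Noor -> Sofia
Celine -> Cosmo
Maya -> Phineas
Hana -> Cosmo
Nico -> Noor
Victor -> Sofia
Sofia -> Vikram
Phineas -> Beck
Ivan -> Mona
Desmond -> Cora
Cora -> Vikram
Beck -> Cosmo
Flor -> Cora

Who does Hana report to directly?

Hana reports directly to Cosmo.

Cosmo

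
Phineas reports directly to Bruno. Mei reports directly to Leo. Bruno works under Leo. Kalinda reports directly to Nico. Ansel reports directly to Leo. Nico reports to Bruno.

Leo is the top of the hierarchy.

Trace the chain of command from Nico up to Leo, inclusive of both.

Nico reports to Bruno. Bruno reports to Leo. Leo is at the top.

Nico -> Bruno -> Leo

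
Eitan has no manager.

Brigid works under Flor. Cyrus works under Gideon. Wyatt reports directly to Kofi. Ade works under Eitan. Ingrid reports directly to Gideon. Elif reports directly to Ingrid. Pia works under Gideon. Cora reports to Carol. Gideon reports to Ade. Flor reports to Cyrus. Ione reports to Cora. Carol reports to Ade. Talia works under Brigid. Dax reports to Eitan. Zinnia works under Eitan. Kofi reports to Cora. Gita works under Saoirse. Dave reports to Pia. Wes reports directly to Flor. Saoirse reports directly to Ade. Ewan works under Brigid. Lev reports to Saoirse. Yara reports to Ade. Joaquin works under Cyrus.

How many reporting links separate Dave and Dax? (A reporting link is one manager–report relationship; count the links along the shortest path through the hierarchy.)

5

Dave is 4 levels below Eitan, and Dax is 1 level below Eitan (their lowest common manager). The shortest path runs up from Dave to Eitan and back down to Dax: 4 + 1 = 5 links.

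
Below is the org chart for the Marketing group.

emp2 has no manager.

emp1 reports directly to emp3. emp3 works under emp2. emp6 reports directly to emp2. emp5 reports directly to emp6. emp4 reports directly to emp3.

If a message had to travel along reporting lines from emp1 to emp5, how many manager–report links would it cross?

4

emp1 is 2 levels below emp2, and emp5 is 2 levels below emp2 (their lowest common manager). The shortest path runs up from emp1 to emp2 and back down to emp5: 2 + 2 = 4 links.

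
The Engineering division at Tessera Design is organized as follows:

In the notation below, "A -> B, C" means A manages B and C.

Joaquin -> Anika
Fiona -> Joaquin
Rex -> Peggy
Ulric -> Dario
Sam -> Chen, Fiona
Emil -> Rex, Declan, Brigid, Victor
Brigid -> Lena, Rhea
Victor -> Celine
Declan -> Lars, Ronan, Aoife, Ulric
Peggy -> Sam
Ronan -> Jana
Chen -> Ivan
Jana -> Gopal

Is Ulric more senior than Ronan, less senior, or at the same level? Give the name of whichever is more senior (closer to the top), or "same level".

Both Ulric and Ronan are 2 levels below Emil.

same level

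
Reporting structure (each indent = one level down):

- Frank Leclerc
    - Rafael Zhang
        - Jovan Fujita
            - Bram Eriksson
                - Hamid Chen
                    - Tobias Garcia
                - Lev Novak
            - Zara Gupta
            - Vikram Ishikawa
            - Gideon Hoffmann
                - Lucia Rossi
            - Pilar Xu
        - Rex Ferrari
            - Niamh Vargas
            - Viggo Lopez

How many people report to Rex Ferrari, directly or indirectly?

Rex Ferrari directly manages Niamh Vargas, Viggo Lopez. Niamh Vargas has no reports. Viggo Lopez has no reports. So Rex Ferrari's organization is 2 direct reports plus everyone under them: 1 + 1 = 2.

2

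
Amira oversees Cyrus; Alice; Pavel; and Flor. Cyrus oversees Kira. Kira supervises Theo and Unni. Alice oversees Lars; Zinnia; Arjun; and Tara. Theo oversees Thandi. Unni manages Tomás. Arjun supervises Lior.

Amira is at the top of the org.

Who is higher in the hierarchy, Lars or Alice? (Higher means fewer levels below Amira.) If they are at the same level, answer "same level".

Lars is 2 levels below Amira; Alice is 1. Alice is higher.

Alice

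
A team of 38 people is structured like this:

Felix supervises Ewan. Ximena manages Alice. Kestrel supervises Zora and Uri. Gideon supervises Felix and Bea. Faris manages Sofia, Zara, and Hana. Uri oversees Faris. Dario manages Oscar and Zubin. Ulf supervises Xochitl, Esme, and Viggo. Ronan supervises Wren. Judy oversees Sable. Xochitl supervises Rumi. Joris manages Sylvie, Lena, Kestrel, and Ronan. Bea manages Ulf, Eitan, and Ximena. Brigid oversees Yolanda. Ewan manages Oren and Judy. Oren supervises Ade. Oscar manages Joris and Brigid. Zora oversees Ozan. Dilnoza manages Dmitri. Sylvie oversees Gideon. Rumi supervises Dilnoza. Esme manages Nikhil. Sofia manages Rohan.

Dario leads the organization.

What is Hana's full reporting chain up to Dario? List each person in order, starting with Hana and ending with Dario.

Hana -> Faris -> Uri -> Kestrel -> Joris -> Oscar -> Dario

Hana reports to Faris. Faris reports to Uri. Uri reports to Kestrel. Kestrel reports to Joris. Joris reports to Oscar. Oscar reports to Dario. Dario is at the top.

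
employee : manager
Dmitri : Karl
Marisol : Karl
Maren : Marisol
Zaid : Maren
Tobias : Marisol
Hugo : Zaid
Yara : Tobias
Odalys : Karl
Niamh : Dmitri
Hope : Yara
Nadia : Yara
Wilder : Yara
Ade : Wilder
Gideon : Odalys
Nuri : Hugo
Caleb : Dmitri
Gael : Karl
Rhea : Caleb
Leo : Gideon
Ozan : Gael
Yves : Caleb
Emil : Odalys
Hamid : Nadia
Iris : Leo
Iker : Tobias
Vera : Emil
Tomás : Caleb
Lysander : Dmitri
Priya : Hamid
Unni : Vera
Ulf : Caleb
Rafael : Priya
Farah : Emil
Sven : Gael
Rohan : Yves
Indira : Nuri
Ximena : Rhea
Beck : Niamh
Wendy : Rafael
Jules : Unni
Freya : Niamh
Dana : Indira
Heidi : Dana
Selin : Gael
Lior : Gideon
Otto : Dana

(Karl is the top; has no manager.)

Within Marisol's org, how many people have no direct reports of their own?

6

The people in Marisol's organization with no one reporting to them are Iker, Ade, Wendy, Hope, Otto, Heidi. That is 6.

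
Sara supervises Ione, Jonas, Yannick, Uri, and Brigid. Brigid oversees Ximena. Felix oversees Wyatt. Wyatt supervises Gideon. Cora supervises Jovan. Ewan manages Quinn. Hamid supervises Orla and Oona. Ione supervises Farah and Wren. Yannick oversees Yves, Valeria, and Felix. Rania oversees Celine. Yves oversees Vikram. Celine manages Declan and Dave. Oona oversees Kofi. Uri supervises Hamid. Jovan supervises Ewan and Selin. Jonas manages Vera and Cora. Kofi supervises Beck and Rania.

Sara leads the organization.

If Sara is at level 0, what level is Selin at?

4

Chain from Selin up to Sara: Selin → Jovan → Cora → Jonas → Sara. That is 4 steps up, so Selin is 4 levels below Sara.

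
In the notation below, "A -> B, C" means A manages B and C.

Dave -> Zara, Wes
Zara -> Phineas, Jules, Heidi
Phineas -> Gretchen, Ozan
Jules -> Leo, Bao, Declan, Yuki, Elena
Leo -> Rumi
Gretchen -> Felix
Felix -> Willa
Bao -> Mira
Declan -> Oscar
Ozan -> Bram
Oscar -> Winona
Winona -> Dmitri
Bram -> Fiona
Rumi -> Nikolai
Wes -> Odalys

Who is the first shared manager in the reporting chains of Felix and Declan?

Zara

Felix's chain of managers is Gretchen, Phineas, Zara, Dave. Declan's chain of managers is Jules, Zara, Dave. The first manager that appears in both chains is Zara.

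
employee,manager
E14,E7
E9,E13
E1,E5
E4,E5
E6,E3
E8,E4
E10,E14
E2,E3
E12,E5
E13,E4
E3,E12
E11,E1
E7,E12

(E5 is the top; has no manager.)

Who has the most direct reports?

Direct-report counts: E5 has 3; E1 has 1; E12 has 2; E3 has 2; E7 has 1; E14 has 1; E4 has 2; E13 has 1. The largest is 3, held by E5.

E5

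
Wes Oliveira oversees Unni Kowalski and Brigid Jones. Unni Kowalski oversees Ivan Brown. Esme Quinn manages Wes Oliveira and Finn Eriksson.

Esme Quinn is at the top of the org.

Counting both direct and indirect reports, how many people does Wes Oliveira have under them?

Wes Oliveira directly manages Unni Kowalski, Brigid Jones. Under Unni Kowalski: Ivan Brown (1). Brigid Jones has no reports. So Wes Oliveira's organization is 2 direct reports plus everyone under them: 2 + 1 = 3.

3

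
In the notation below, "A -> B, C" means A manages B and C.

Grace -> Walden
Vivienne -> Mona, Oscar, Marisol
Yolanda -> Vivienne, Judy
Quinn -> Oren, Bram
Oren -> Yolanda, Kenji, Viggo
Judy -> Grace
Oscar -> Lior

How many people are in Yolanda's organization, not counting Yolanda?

8

Yolanda directly manages Vivienne, Judy. Under Vivienne: Marisol, Oscar, Lior, Mona (4). Under Judy: Grace, Walden (2). So Yolanda's organization is 2 direct reports plus everyone under them: 5 + 3 = 8.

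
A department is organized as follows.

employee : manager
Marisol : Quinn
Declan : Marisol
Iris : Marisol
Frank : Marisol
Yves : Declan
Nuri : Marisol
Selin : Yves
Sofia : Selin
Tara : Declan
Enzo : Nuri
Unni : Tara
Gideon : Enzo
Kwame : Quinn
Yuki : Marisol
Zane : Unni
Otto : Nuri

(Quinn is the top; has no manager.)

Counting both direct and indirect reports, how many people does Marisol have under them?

14

Marisol directly manages Declan, Iris, Frank, Nuri, Yuki. Under Declan: Tara, Unni, Zane, Yves, Selin, Sofia (6). Iris has no reports. Frank has no reports. Under Nuri: Otto, Enzo, Gideon (3). Yuki has no reports. So Marisol's organization is 5 direct reports plus everyone under them: 7 + 1 + 1 + 4 + 1 = 14.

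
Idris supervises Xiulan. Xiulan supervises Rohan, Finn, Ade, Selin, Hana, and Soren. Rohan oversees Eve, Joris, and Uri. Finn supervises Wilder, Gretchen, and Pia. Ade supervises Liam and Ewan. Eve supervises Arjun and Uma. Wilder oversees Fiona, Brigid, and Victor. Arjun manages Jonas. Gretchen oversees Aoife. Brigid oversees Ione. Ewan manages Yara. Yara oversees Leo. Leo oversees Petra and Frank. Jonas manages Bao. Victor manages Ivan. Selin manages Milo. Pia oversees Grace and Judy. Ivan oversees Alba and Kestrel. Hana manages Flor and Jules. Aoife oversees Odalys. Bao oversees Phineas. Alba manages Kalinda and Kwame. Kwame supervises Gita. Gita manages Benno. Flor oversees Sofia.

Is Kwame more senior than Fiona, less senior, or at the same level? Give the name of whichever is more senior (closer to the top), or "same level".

Fiona

Kwame is 7 levels below Idris; Fiona is 4. Fiona is higher.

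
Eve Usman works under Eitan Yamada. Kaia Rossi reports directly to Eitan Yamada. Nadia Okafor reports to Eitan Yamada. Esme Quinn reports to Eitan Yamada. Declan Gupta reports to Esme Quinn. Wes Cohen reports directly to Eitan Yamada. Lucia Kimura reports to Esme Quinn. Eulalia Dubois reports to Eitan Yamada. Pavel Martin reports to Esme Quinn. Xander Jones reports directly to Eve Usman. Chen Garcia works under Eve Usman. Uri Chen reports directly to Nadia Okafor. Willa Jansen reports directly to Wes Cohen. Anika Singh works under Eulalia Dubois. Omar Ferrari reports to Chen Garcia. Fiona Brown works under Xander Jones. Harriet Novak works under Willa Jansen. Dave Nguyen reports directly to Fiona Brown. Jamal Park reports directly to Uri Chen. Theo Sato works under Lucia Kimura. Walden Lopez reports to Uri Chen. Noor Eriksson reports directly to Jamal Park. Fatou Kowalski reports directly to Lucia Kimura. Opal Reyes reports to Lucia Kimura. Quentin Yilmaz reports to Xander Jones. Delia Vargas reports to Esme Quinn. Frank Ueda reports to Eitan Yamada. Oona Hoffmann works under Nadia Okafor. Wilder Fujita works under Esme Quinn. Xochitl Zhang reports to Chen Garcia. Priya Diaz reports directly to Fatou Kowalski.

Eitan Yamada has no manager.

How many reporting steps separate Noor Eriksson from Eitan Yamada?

Chain from Noor Eriksson up to Eitan Yamada: Noor Eriksson → Jamal Park → Uri Chen → Nadia Okafor → Eitan Yamada. That is 4 steps up, so Noor Eriksson is 4 levels below Eitan Yamada.

4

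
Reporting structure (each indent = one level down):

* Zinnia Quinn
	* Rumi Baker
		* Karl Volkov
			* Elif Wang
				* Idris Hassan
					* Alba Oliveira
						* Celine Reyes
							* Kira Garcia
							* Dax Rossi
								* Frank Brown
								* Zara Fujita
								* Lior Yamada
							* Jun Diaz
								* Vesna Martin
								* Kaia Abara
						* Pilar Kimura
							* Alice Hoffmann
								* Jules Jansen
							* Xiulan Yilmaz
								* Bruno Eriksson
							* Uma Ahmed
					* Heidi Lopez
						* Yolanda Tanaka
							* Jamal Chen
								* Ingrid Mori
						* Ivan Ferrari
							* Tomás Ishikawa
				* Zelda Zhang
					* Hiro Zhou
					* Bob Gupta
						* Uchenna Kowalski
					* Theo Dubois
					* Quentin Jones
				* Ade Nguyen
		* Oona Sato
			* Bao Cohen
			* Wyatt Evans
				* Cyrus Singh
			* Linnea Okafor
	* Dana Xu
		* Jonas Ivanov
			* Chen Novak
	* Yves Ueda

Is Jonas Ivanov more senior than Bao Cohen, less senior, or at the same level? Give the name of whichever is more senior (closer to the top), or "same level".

Jonas Ivanov is 2 levels below Zinnia Quinn; Bao Cohen is 3. Jonas Ivanov is higher.

Jonas Ivanov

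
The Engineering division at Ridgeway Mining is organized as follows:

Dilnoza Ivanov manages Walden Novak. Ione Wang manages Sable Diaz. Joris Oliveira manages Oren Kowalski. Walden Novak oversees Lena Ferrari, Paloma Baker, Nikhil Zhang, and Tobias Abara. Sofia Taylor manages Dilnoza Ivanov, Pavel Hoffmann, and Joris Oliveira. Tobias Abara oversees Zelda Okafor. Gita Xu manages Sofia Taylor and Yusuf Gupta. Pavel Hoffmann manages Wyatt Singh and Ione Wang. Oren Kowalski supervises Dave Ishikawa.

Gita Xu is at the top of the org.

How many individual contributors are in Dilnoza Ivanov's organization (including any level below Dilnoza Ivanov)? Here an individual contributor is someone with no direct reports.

The people in Dilnoza Ivanov's organization with no one reporting to them are Zelda Okafor, Nikhil Zhang, Paloma Baker, Lena Ferrari. That is 4.

4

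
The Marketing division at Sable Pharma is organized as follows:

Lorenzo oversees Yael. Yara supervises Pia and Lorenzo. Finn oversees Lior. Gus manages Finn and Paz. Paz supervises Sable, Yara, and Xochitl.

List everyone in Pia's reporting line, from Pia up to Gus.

Pia -> Yara -> Paz -> Gus

Pia reports to Yara. Yara reports to Paz. Paz reports to Gus. Gus is at the top.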